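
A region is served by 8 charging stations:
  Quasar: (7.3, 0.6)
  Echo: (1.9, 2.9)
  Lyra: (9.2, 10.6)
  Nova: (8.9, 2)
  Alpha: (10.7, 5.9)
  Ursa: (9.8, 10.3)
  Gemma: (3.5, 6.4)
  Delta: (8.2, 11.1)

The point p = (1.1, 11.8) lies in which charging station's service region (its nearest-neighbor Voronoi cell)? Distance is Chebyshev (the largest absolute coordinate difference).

d(p, Quasar) = max(6.2, 11.2) = 11.2
d(p, Echo) = max(0.8, 8.9) = 8.9
d(p, Lyra) = max(8.1, 1.2) = 8.1
d(p, Nova) = max(7.8, 9.8) = 9.8
d(p, Alpha) = max(9.6, 5.9) = 9.6
d(p, Ursa) = max(8.7, 1.5) = 8.7
d(p, Gemma) = max(2.4, 5.4) = 5.4
d(p, Delta) = max(7.1, 0.7) = 7.1
Minimum is at Gemma.

Gemma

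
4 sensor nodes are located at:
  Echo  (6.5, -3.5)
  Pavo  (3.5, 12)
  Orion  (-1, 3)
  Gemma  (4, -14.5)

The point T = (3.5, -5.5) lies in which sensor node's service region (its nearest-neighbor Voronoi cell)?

Echo

Since √ is increasing, it suffices to compare squared distances:
d²(T, Echo) = (3.5−6.5)² + (-5.5−(-3.5))² = 9 + 4 = 13
d²(T, Pavo) = (3.5−3.5)² + (-5.5−12)² = 0 + 306.25 = 306.25
d²(T, Orion) = (3.5−(-1))² + (-5.5−3)² = 20.25 + 72.25 = 92.5
d²(T, Gemma) = (3.5−4)² + (-5.5−(-14.5))² = 0.25 + 81 = 81.25
Echo is nearest.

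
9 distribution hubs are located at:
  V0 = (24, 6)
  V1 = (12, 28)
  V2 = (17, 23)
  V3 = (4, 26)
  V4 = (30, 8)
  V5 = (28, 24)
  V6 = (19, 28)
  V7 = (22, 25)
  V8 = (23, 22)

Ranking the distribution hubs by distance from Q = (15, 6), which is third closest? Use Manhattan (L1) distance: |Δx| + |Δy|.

V2

d(Q,V0) = |15−24| + |6−6| = 9 + 0 = 9
d(Q,V1) = |15−12| + |6−28| = 3 + 22 = 25
d(Q,V2) = |15−17| + |6−23| = 2 + 17 = 19
d(Q,V3) = |15−4| + |6−26| = 11 + 20 = 31
d(Q,V4) = |15−30| + |6−8| = 15 + 2 = 17
d(Q,V5) = |15−28| + |6−24| = 13 + 18 = 31
d(Q,V6) = |15−19| + |6−28| = 4 + 22 = 26
d(Q,V7) = |15−22| + |6−25| = 7 + 19 = 26
d(Q,V8) = |15−23| + |6−22| = 8 + 16 = 24
Sorted ascending: V0, V4, V2, V8, … — the third-nearest is V2.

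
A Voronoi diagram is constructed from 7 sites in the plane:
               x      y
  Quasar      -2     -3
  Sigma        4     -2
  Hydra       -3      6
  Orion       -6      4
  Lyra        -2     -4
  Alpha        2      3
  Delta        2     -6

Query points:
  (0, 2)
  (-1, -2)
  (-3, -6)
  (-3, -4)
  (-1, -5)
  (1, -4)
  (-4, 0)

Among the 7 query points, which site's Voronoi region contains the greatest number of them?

Lyra

(0, 2) — d² to each: Quasar:29, Sigma:32, Hydra:25, Orion:40, Lyra:40, Alpha:5, Delta:68 → nearest is Alpha
(-1, -2) — d² to each: Quasar:2, Sigma:25, Hydra:68, Orion:61, Lyra:5, Alpha:34, Delta:25 → nearest is Quasar
(-3, -6) — d² to each: Quasar:10, Sigma:65, Hydra:144, Orion:109, Lyra:5, Alpha:106, Delta:25 → nearest is Lyra
(-3, -4) — d² to each: Quasar:2, Sigma:53, Hydra:100, Orion:73, Lyra:1, Alpha:74, Delta:29 → nearest is Lyra
(-1, -5) — d² to each: Quasar:5, Sigma:34, Hydra:125, Orion:106, Lyra:2, Alpha:73, Delta:10 → nearest is Lyra
(1, -4) — d² to each: Quasar:10, Sigma:13, Hydra:116, Orion:113, Lyra:9, Alpha:50, Delta:5 → nearest is Delta
(-4, 0) — d² to each: Quasar:13, Sigma:68, Hydra:37, Orion:20, Lyra:20, Alpha:45, Delta:72 → nearest is Quasar
Tally — Quasar:2, Lyra:3, Alpha:1, Delta:1. Lyra captures the most (3).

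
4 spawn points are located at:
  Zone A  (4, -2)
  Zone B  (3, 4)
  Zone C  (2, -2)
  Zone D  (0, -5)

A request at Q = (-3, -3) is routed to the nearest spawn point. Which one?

Zone D

Since √ is increasing, it suffices to compare squared distances:
d²(Q, Zone A) = (-3−4)² + (-3−(-2))² = 49 + 1 = 50
d²(Q, Zone B) = (-3−3)² + (-3−4)² = 36 + 49 = 85
d²(Q, Zone C) = (-3−2)² + (-3−(-2))² = 25 + 1 = 26
d²(Q, Zone D) = (-3−0)² + (-3−(-5))² = 9 + 4 = 13
The smallest is to Zone D, so Q lies in the Voronoi region of Zone D.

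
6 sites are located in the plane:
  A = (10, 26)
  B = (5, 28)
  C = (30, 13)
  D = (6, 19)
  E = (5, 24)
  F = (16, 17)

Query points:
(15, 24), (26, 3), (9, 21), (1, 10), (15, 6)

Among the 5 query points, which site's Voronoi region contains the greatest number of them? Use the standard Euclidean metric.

(15, 24) — d² to each: A:29, B:116, C:346, D:106, E:100, F:50 → nearest is A
(26, 3) — d² to each: A:785, B:1066, C:116, D:656, E:882, F:296 → nearest is C
(9, 21) — d² to each: A:26, B:65, C:505, D:13, E:25, F:65 → nearest is D
(1, 10) — d² to each: A:337, B:340, C:850, D:106, E:212, F:274 → nearest is D
(15, 6) — d² to each: A:425, B:584, C:274, D:250, E:424, F:122 → nearest is F
Tally — A:1, C:1, D:2, F:1. D captures the most (2).

D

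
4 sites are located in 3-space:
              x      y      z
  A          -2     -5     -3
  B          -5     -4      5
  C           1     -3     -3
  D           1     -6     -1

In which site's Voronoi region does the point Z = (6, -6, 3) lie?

Compare squared distances (the ordering matches that of the actual distances):
|ZA|² = 64 + 1 + 36 = 101
|ZB|² = 121 + 4 + 4 = 129
|ZC|² = 25 + 9 + 36 = 70
|ZD|² = 25 + 0 + 16 = 41
The smallest is to D, so Z lies in the Voronoi region of D.

D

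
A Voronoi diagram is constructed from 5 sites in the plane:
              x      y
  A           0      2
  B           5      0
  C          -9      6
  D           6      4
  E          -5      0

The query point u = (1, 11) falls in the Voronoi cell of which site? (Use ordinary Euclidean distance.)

D

Compare squared distances (the ordering matches that of the actual distances):
|uA|² = (1−0)² + (11−2)² = 1 + 81 = 82
|uB|² = (1−5)² + (11−0)² = 16 + 121 = 137
|uC|² = (1−(-9))² + (11−6)² = 100 + 25 = 125
|uD|² = (1−6)² + (11−4)² = 25 + 49 = 74
|uE|² = (1−(-5))² + (11−0)² = 36 + 121 = 157
Minimum is at D.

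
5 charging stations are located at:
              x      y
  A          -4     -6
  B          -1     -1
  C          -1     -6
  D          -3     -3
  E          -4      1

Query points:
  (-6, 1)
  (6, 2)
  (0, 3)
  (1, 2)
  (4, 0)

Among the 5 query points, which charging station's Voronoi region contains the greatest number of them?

(-6, 1) — d² to each: A:53, B:29, C:74, D:25, E:4 → nearest is E
(6, 2) — d² to each: A:164, B:58, C:113, D:106, E:101 → nearest is B
(0, 3) — d² to each: A:97, B:17, C:82, D:45, E:20 → nearest is B
(1, 2) — d² to each: A:89, B:13, C:68, D:41, E:26 → nearest is B
(4, 0) — d² to each: A:100, B:26, C:61, D:58, E:65 → nearest is B
Tally — B:4, E:1. B captures the most (4).

B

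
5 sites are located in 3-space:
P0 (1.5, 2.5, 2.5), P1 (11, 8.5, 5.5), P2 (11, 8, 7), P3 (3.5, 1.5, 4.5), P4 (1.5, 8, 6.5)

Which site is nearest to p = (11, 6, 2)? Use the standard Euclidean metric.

P1

Compare squared distances (the ordering matches that of the actual distances):
|pP0|² = (11−1.5)² + (6−2.5)² + (2−2.5)² = 90.25 + 12.25 + 0.25 = 102.75
|pP1|² = (11−11)² + (6−8.5)² + (2−5.5)² = 0 + 6.25 + 12.25 = 18.5
|pP2|² = (11−11)² + (6−8)² + (2−7)² = 0 + 4 + 25 = 29
|pP3|² = (11−3.5)² + (6−1.5)² + (2−4.5)² = 56.25 + 20.25 + 6.25 = 82.75
|pP4|² = (11−1.5)² + (6−8)² + (2−6.5)² = 90.25 + 4 + 20.25 = 114.5
The smallest is to P1, so p lies in the Voronoi region of P1.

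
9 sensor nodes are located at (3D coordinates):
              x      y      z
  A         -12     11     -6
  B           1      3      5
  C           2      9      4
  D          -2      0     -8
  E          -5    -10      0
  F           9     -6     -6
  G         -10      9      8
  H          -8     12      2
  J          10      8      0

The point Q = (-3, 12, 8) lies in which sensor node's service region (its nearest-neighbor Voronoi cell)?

Since √ is increasing, it suffices to compare squared distances:
|QA|² = 81 + 1 + 196 = 278
|QB|² = 16 + 81 + 9 = 106
|QC|² = 25 + 9 + 16 = 50
|QD|² = 1 + 144 + 256 = 401
|QE|² = 4 + 484 + 64 = 552
|QF|² = 144 + 324 + 196 = 664
|QG|² = 49 + 9 + 0 = 58
|QH|² = 25 + 0 + 36 = 61
|QJ|² = 169 + 16 + 64 = 249
C is nearest.

C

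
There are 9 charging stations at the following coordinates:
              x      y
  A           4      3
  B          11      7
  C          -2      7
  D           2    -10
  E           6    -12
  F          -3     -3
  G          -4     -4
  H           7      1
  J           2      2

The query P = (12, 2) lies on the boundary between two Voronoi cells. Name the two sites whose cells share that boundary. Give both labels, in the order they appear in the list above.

Squared distances from P to each site:
|PA|² = 64 + 1 = 65
|PB|² = 1 + 25 = 26
|PC|² = 196 + 25 = 221
|PD|² = 100 + 144 = 244
|PE|² = 36 + 196 = 232
|PF|² = 225 + 25 = 250
|PG|² = 256 + 36 = 292
|PH|² = 25 + 1 = 26
|PJ|² = 100 + 0 = 100
P is equidistant from B and H (both at squared distance 26), and every other site is strictly farther — so P lies on the B–H Voronoi edge.

B and H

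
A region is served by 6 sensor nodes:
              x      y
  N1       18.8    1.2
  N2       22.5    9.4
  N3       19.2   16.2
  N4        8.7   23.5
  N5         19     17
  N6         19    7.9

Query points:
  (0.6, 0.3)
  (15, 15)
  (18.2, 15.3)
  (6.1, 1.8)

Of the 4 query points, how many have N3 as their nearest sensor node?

2

(0.6, 0.3) — d² to each: N1:332.05, N2:562.42, N3:598.77, N4:603.85, N5:617.45, N6:396.32 → nearest is N1
(15, 15) — d² to each: N1:204.88, N2:87.61, N3:19.08, N4:111.94, N5:20, N6:66.41 → nearest is N3
(18.2, 15.3) — d² to each: N1:199.17, N2:53.3, N3:1.81, N4:157.49, N5:3.53, N6:55.4 → nearest is N3
(6.1, 1.8) — d² to each: N1:161.65, N2:326.72, N3:378.97, N4:477.65, N5:397.45, N6:203.62 → nearest is N1
2 of the 4 points have N3 as nearest.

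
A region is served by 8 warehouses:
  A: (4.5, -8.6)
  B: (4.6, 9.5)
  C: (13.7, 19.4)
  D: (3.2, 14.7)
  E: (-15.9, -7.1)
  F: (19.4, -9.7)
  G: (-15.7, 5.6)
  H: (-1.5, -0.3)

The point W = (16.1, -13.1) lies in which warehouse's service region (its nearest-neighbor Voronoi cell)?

Compare squared distances (the ordering matches that of the actual distances):
|WA|² = (16.1−4.5)² + (-13.1−(-8.6))² = 134.56 + 20.25 = 154.81
|WB|² = (16.1−4.6)² + (-13.1−9.5)² = 132.25 + 510.76 = 643.01
|WC|² = (16.1−13.7)² + (-13.1−19.4)² = 5.76 + 1056.25 = 1062.01
|WD|² = (16.1−3.2)² + (-13.1−14.7)² = 166.41 + 772.84 = 939.25
|WE|² = (16.1−(-15.9))² + (-13.1−(-7.1))² = 1024 + 36 = 1060
|WF|² = (16.1−19.4)² + (-13.1−(-9.7))² = 10.89 + 11.56 = 22.45
|WG|² = (16.1−(-15.7))² + (-13.1−5.6)² = 1011.24 + 349.69 = 1360.93
|WH|² = (16.1−(-1.5))² + (-13.1−(-0.3))² = 309.76 + 163.84 = 473.6
The smallest is to F, so W lies in the Voronoi region of F.

F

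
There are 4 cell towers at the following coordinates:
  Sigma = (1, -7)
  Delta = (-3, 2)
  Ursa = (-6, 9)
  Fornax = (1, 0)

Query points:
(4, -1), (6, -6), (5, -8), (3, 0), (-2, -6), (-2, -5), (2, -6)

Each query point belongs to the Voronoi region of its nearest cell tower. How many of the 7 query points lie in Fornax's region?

(4, -1) — d² to each: Sigma:45, Delta:58, Ursa:200, Fornax:10 → nearest is Fornax
(6, -6) — d² to each: Sigma:26, Delta:145, Ursa:369, Fornax:61 → nearest is Sigma
(5, -8) — d² to each: Sigma:17, Delta:164, Ursa:410, Fornax:80 → nearest is Sigma
(3, 0) — d² to each: Sigma:53, Delta:40, Ursa:162, Fornax:4 → nearest is Fornax
(-2, -6) — d² to each: Sigma:10, Delta:65, Ursa:241, Fornax:45 → nearest is Sigma
(-2, -5) — d² to each: Sigma:13, Delta:50, Ursa:212, Fornax:34 → nearest is Sigma
(2, -6) — d² to each: Sigma:2, Delta:89, Ursa:289, Fornax:37 → nearest is Sigma
2 of the 7 points have Fornax as nearest.

2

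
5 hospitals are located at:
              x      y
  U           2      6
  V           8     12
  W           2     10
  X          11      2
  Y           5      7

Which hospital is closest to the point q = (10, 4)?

Since √ is increasing, it suffices to compare squared distances:
|qU|² = (10−2)² + (4−6)² = 64 + 4 = 68
|qV|² = (10−8)² + (4−12)² = 4 + 64 = 68
|qW|² = (10−2)² + (4−10)² = 64 + 36 = 100
|qX|² = (10−11)² + (4−2)² = 1 + 4 = 5
|qY|² = (10−5)² + (4−7)² = 25 + 9 = 34
The smallest is to X, so q lies in the Voronoi region of X.

X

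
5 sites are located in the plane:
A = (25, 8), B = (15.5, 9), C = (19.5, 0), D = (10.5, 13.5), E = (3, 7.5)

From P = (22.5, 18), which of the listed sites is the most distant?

E

Compare squared distances (the ordering matches that of the actual distances):
|PA|² = (22.5−25)² + (18−8)² = 6.25 + 100 = 106.25
|PB|² = (22.5−15.5)² + (18−9)² = 49 + 81 = 130
|PC|² = (22.5−19.5)² + (18−0)² = 9 + 324 = 333
|PD|² = (22.5−10.5)² + (18−13.5)² = 144 + 20.25 = 164.25
|PE|² = (22.5−3)² + (18−7.5)² = 380.25 + 110.25 = 490.5
The largest is to E.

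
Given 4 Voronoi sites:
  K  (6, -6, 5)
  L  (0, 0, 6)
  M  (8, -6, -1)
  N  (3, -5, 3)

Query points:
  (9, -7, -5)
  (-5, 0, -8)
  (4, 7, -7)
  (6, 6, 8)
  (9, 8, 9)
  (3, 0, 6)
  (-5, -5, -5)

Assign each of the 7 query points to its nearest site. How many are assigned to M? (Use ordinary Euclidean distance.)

(9, -7, -5) — d² to each: K:110, L:251, M:18, N:104 → nearest is M
(-5, 0, -8) — d² to each: K:326, L:221, M:254, N:210 → nearest is N
(4, 7, -7) — d² to each: K:317, L:234, M:221, N:245 → nearest is M
(6, 6, 8) — d² to each: K:153, L:76, M:229, N:155 → nearest is L
(9, 8, 9) — d² to each: K:221, L:154, M:297, N:241 → nearest is L
(3, 0, 6) — d² to each: K:46, L:9, M:110, N:34 → nearest is L
(-5, -5, -5) — d² to each: K:222, L:171, M:186, N:128 → nearest is N
2 of the 7 points have M as nearest.

2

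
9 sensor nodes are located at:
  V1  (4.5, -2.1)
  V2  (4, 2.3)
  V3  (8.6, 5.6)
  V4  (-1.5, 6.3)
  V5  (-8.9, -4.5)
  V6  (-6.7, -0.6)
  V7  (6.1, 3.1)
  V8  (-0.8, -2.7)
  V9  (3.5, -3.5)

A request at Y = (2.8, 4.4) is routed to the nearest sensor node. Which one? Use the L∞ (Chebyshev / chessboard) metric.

d(Y,V1) = max(1.7, 6.5) = 6.5
d(Y,V2) = max(1.2, 2.1) = 2.1
d(Y,V3) = max(5.8, 1.2) = 5.8
d(Y,V4) = max(4.3, 1.9) = 4.3
d(Y,V5) = max(11.7, 8.9) = 11.7
d(Y,V6) = max(9.5, 5) = 9.5
d(Y,V7) = max(3.3, 1.3) = 3.3
d(Y,V8) = max(3.6, 7.1) = 7.1
d(Y,V9) = max(0.7, 7.9) = 7.9
V2 is nearest.

V2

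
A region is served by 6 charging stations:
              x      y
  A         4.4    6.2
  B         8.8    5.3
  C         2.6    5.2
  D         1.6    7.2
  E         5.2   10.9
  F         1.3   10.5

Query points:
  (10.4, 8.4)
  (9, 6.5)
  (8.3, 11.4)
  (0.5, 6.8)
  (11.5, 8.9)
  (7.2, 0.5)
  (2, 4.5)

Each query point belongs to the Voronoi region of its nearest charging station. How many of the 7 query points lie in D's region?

1

(10.4, 8.4) — d² to each: A:40.84, B:12.17, C:71.08, D:78.88, E:33.29, F:87.22 → nearest is B
(9, 6.5) — d² to each: A:21.25, B:1.48, C:42.65, D:55.25, E:33.8, F:75.29 → nearest is B
(8.3, 11.4) — d² to each: A:42.25, B:37.46, C:70.93, D:62.53, E:9.86, F:49.81 → nearest is E
(0.5, 6.8) — d² to each: A:15.57, B:71.14, C:6.97, D:1.37, E:38.9, F:14.33 → nearest is D
(11.5, 8.9) — d² to each: A:57.7, B:20.25, C:92.9, D:100.9, E:43.69, F:106.6 → nearest is B
(7.2, 0.5) — d² to each: A:40.33, B:25.6, C:43.25, D:76.25, E:112.16, F:134.81 → nearest is B
(2, 4.5) — d² to each: A:8.65, B:46.88, C:0.85, D:7.45, E:51.2, F:36.49 → nearest is C
1 of the 7 points has D as nearest.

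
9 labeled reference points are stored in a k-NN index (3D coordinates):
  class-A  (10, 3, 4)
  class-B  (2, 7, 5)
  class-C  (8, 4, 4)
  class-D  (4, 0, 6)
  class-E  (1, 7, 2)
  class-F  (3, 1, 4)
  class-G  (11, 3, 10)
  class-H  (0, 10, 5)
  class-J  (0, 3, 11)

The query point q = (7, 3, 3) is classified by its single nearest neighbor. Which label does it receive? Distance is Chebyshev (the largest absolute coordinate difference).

d(q, class-A) = max(3, 0, 1) = 3
d(q, class-B) = max(5, 4, 2) = 5
d(q, class-C) = max(1, 1, 1) = 1
d(q, class-D) = max(3, 3, 3) = 3
d(q, class-E) = max(6, 4, 1) = 6
d(q, class-F) = max(4, 2, 1) = 4
d(q, class-G) = max(4, 0, 7) = 7
d(q, class-H) = max(7, 7, 2) = 7
d(q, class-J) = max(7, 0, 8) = 8
class-C is nearest.

class-C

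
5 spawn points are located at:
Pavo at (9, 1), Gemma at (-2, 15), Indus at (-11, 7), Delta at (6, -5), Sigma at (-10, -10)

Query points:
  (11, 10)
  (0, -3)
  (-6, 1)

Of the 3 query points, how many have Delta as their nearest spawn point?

(11, 10) — d² to each: Pavo:85, Gemma:194, Indus:493, Delta:250, Sigma:841 → nearest is Pavo
(0, -3) — d² to each: Pavo:97, Gemma:328, Indus:221, Delta:40, Sigma:149 → nearest is Delta
(-6, 1) — d² to each: Pavo:225, Gemma:212, Indus:61, Delta:180, Sigma:137 → nearest is Indus
1 of the 3 points has Delta as nearest.

1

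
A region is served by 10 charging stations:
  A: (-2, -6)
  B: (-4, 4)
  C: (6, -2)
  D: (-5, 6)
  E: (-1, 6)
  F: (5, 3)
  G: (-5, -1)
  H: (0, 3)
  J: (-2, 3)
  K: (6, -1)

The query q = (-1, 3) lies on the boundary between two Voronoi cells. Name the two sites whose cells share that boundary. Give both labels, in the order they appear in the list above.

H and J

Squared distances from q to each site:
|qA|² = (-1−(-2))² + (3−(-6))² = 1 + 81 = 82
|qB|² = (-1−(-4))² + (3−4)² = 9 + 1 = 10
|qC|² = (-1−6)² + (3−(-2))² = 49 + 25 = 74
|qD|² = (-1−(-5))² + (3−6)² = 16 + 9 = 25
|qE|² = (-1−(-1))² + (3−6)² = 0 + 9 = 9
|qF|² = (-1−5)² + (3−3)² = 36 + 0 = 36
|qG|² = (-1−(-5))² + (3−(-1))² = 16 + 16 = 32
|qH|² = (-1−0)² + (3−3)² = 1 + 0 = 1
|qJ|² = (-1−(-2))² + (3−3)² = 1 + 0 = 1
|qK|² = (-1−6)² + (3−(-1))² = 49 + 16 = 65
q is equidistant from H and J (both at squared distance 1), and every other site is strictly farther — so q lies on the H–J Voronoi edge.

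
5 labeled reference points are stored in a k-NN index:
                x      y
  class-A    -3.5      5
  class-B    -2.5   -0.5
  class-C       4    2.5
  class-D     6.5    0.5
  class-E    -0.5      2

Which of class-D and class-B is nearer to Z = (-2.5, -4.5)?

class-B

Compare squared distances:
d²(Z, class-D) = (-2.5−6.5)² + (-4.5−0.5)² = 81 + 25 = 106
d²(Z, class-B) = (-2.5−(-2.5))² + (-4.5−(-0.5))² = 0 + 16 = 16
106 > 16, so class-B is closer.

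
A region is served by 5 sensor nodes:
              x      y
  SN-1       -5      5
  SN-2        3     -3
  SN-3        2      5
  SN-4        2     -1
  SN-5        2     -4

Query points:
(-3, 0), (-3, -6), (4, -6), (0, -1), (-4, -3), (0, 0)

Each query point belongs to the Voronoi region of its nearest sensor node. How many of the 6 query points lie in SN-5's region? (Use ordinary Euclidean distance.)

(-3, 0) — d² to each: SN-1:29, SN-2:45, SN-3:50, SN-4:26, SN-5:41 → nearest is SN-4
(-3, -6) — d² to each: SN-1:125, SN-2:45, SN-3:146, SN-4:50, SN-5:29 → nearest is SN-5
(4, -6) — d² to each: SN-1:202, SN-2:10, SN-3:125, SN-4:29, SN-5:8 → nearest is SN-5
(0, -1) — d² to each: SN-1:61, SN-2:13, SN-3:40, SN-4:4, SN-5:13 → nearest is SN-4
(-4, -3) — d² to each: SN-1:65, SN-2:49, SN-3:100, SN-4:40, SN-5:37 → nearest is SN-5
(0, 0) — d² to each: SN-1:50, SN-2:18, SN-3:29, SN-4:5, SN-5:20 → nearest is SN-4
3 of the 6 points have SN-5 as nearest.

3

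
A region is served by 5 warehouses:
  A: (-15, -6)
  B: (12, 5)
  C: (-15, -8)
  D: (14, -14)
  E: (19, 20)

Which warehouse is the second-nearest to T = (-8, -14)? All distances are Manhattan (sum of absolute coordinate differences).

d(T,A) = |-8−(-15)| + |-14−(-6)| = 7 + 8 = 15
d(T,B) = |-8−12| + |-14−5| = 20 + 19 = 39
d(T,C) = |-8−(-15)| + |-14−(-8)| = 7 + 6 = 13
d(T,D) = |-8−14| + |-14−(-14)| = 22 + 0 = 22
d(T,E) = |-8−19| + |-14−20| = 27 + 34 = 61
Sorted ascending: C, A, D, … — the second-nearest is A.

A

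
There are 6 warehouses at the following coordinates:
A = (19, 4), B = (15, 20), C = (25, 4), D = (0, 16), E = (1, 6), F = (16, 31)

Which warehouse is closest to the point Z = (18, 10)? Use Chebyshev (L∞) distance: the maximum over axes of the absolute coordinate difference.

A

d(Z,A) = max(1, 6) = 6
d(Z,B) = max(3, 10) = 10
d(Z,C) = max(7, 6) = 7
d(Z,D) = max(18, 6) = 18
d(Z,E) = max(17, 4) = 17
d(Z,F) = max(2, 21) = 21
A is nearest.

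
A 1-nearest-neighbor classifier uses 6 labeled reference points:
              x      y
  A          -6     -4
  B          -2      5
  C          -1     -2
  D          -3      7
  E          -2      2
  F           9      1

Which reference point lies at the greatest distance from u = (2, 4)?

A

Compare squared distances (the ordering matches that of the actual distances):
|uA|² = 64 + 64 = 128
|uB|² = 16 + 1 = 17
|uC|² = 9 + 36 = 45
|uD|² = 25 + 9 = 34
|uE|² = 16 + 4 = 20
|uF|² = 49 + 9 = 58
The largest is to A.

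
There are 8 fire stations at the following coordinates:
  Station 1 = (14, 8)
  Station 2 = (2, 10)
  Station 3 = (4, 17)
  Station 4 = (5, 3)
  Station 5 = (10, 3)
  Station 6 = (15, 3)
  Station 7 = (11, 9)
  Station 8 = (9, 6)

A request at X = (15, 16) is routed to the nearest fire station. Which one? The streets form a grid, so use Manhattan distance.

d(X, Station 1) = 1 + 8 = 9
d(X, Station 2) = 13 + 6 = 19
d(X, Station 3) = 11 + 1 = 12
d(X, Station 4) = 10 + 13 = 23
d(X, Station 5) = 5 + 13 = 18
d(X, Station 6) = 0 + 13 = 13
d(X, Station 7) = 4 + 7 = 11
d(X, Station 8) = 6 + 10 = 16
Station 1 is nearest.

Station 1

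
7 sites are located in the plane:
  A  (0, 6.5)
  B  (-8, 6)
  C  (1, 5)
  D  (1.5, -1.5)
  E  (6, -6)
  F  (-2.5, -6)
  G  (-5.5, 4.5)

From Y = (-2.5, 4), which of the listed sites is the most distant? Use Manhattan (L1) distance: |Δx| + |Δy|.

d(Y,A) = |-2.5−0| + |4−6.5| = 2.5 + 2.5 = 5
d(Y,B) = |-2.5−(-8)| + |4−6| = 5.5 + 2 = 7.5
d(Y,C) = |-2.5−1| + |4−5| = 3.5 + 1 = 4.5
d(Y,D) = |-2.5−1.5| + |4−(-1.5)| = 4 + 5.5 = 9.5
d(Y,E) = |-2.5−6| + |4−(-6)| = 8.5 + 10 = 18.5
d(Y,F) = |-2.5−(-2.5)| + |4−(-6)| = 0 + 10 = 10
d(Y,G) = |-2.5−(-5.5)| + |4−4.5| = 3 + 0.5 = 3.5
The largest is to E.

E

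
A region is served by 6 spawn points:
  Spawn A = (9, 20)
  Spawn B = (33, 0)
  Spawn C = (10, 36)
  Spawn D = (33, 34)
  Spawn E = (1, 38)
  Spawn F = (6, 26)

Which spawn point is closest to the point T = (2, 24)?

Since √ is increasing, it suffices to compare squared distances:
d²(T, Spawn A) = (2−9)² + (24−20)² = 49 + 16 = 65
d²(T, Spawn B) = (2−33)² + (24−0)² = 961 + 576 = 1537
d²(T, Spawn C) = (2−10)² + (24−36)² = 64 + 144 = 208
d²(T, Spawn D) = (2−33)² + (24−34)² = 961 + 100 = 1061
d²(T, Spawn E) = (2−1)² + (24−38)² = 1 + 196 = 197
d²(T, Spawn F) = (2−6)² + (24−26)² = 16 + 4 = 20
Minimum is at Spawn F.

Spawn F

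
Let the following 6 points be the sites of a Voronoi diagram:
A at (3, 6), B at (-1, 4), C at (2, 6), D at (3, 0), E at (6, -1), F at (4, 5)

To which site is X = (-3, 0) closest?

Compare squared distances (the ordering matches that of the actual distances):
|XA|² = (-3−3)² + (0−6)² = 36 + 36 = 72
|XB|² = (-3−(-1))² + (0−4)² = 4 + 16 = 20
|XC|² = (-3−2)² + (0−6)² = 25 + 36 = 61
|XD|² = (-3−3)² + (0−0)² = 36 + 0 = 36
|XE|² = (-3−6)² + (0−(-1))² = 81 + 1 = 82
|XF|² = (-3−4)² + (0−5)² = 49 + 25 = 74
Minimum is at B.

B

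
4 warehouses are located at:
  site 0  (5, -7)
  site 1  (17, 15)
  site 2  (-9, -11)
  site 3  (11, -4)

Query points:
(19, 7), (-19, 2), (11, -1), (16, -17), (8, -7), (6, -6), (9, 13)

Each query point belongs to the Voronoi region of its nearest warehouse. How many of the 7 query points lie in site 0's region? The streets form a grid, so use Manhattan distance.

2

(19, 7) — d to each: site 0:28, site 1:10, site 2:46, site 3:19 → nearest is site 1
(-19, 2) — d to each: site 0:33, site 1:49, site 2:23, site 3:36 → nearest is site 2
(11, -1) — d to each: site 0:12, site 1:22, site 2:30, site 3:3 → nearest is site 3
(16, -17) — d to each: site 0:21, site 1:33, site 2:31, site 3:18 → nearest is site 3
(8, -7) — d to each: site 0:3, site 1:31, site 2:21, site 3:6 → nearest is site 0
(6, -6) — d to each: site 0:2, site 1:32, site 2:20, site 3:7 → nearest is site 0
(9, 13) — d to each: site 0:24, site 1:10, site 2:42, site 3:19 → nearest is site 1
2 of the 7 points have site 0 as nearest.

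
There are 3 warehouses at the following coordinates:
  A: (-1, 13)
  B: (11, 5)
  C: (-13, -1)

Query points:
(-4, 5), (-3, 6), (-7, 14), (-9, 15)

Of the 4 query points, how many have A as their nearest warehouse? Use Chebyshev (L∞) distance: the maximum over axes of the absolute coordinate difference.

4

(-4, 5) — d to each: A:8, B:15, C:9 → nearest is A
(-3, 6) — d to each: A:7, B:14, C:10 → nearest is A
(-7, 14) — d to each: A:6, B:18, C:15 → nearest is A
(-9, 15) — d to each: A:8, B:20, C:16 → nearest is A
4 of the 4 points have A as nearest.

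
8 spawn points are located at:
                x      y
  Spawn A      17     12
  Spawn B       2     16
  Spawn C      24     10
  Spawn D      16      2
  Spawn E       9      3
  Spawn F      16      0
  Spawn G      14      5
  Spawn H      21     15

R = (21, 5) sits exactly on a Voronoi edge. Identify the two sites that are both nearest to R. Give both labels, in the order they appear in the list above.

Spawn C and Spawn D

Squared distances from R to each site:
d²(R, Spawn A) = (21−17)² + (5−12)² = 16 + 49 = 65
d²(R, Spawn B) = (21−2)² + (5−16)² = 361 + 121 = 482
d²(R, Spawn C) = (21−24)² + (5−10)² = 9 + 25 = 34
d²(R, Spawn D) = (21−16)² + (5−2)² = 25 + 9 = 34
d²(R, Spawn E) = (21−9)² + (5−3)² = 144 + 4 = 148
d²(R, Spawn F) = (21−16)² + (5−0)² = 25 + 25 = 50
d²(R, Spawn G) = (21−14)² + (5−5)² = 49 + 0 = 49
d²(R, Spawn H) = (21−21)² + (5−15)² = 0 + 100 = 100
R is equidistant from Spawn C and Spawn D (both at squared distance 34), and every other site is strictly farther — so R lies on the Spawn C–Spawn D Voronoi edge.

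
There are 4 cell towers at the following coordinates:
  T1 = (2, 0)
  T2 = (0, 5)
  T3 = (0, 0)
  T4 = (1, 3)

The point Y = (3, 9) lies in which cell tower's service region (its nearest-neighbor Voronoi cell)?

T2

Compare squared distances (the ordering matches that of the actual distances):
|YT1|² = (3−2)² + (9−0)² = 1 + 81 = 82
|YT2|² = (3−0)² + (9−5)² = 9 + 16 = 25
|YT3|² = (3−0)² + (9−0)² = 9 + 81 = 90
|YT4|² = (3−1)² + (9−3)² = 4 + 36 = 40
The smallest is to T2, so Y lies in the Voronoi region of T2.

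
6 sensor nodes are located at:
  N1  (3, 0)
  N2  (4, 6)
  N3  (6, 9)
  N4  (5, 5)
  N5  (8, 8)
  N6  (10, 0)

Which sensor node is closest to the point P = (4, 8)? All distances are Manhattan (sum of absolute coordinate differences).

N2

d(P,N1) = |4−3| + |8−0| = 1 + 8 = 9
d(P,N2) = |4−4| + |8−6| = 0 + 2 = 2
d(P,N3) = |4−6| + |8−9| = 2 + 1 = 3
d(P,N4) = |4−5| + |8−5| = 1 + 3 = 4
d(P,N5) = |4−8| + |8−8| = 4 + 0 = 4
d(P,N6) = |4−10| + |8−0| = 6 + 8 = 14
Minimum is at N2.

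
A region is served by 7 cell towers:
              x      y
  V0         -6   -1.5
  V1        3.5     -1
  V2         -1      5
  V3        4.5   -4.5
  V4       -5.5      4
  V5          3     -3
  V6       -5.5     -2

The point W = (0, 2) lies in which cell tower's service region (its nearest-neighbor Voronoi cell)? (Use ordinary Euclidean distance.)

Squared Euclidean distances:
|WV0|² = (0−(-6))² + (2−(-1.5))² = 36 + 12.25 = 48.25
|WV1|² = (0−3.5)² + (2−(-1))² = 12.25 + 9 = 21.25
|WV2|² = (0−(-1))² + (2−5)² = 1 + 9 = 10
|WV3|² = (0−4.5)² + (2−(-4.5))² = 20.25 + 42.25 = 62.5
|WV4|² = (0−(-5.5))² + (2−4)² = 30.25 + 4 = 34.25
|WV5|² = (0−3)² + (2−(-3))² = 9 + 25 = 34
|WV6|² = (0−(-5.5))² + (2−(-2))² = 30.25 + 16 = 46.25
Minimum is at V2.

V2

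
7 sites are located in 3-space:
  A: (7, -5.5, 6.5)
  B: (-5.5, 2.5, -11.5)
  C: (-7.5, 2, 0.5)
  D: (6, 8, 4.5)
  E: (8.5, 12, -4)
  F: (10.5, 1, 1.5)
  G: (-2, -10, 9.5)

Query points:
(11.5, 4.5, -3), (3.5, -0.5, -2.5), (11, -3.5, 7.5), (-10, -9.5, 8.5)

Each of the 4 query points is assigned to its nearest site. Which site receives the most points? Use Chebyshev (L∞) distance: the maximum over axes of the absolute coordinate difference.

F

(11.5, 4.5, -3) — d to each: A:10, B:17, C:19, D:7.5, E:7.5, F:4.5, G:14.5 → nearest is F
(3.5, -0.5, -2.5) — d to each: A:9, B:9, C:11, D:8.5, E:12.5, F:7, G:12 → nearest is F
(11, -3.5, 7.5) — d to each: A:4, B:19, C:18.5, D:11.5, E:15.5, F:6, G:13 → nearest is A
(-10, -9.5, 8.5) — d to each: A:17, B:20, C:11.5, D:17.5, E:21.5, F:20.5, G:8 → nearest is G
Tally — A:1, F:2, G:1. F captures the most (2).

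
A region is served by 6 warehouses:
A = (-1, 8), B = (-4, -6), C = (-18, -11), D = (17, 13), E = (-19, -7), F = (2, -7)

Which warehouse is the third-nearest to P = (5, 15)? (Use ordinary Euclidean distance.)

F

Squared Euclidean distances:
|PA|² = (5−(-1))² + (15−8)² = 36 + 49 = 85
|PB|² = (5−(-4))² + (15−(-6))² = 81 + 441 = 522
|PC|² = (5−(-18))² + (15−(-11))² = 529 + 676 = 1205
|PD|² = (5−17)² + (15−13)² = 144 + 4 = 148
|PE|² = (5−(-19))² + (15−(-7))² = 576 + 484 = 1060
|PF|² = (5−2)² + (15−(-7))² = 9 + 484 = 493
Sorted ascending: A, D, F, B, … — the third-nearest is F.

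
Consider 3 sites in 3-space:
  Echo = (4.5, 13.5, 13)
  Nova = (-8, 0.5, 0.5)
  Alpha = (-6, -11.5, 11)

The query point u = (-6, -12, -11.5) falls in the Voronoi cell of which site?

Compare squared distances (the ordering matches that of the actual distances):
d²(u, Echo) = (-6−4.5)² + (-12−13.5)² + (-11.5−13)² = 110.25 + 650.25 + 600.25 = 1360.75
d²(u, Nova) = (-6−(-8))² + (-12−0.5)² + (-11.5−0.5)² = 4 + 156.25 + 144 = 304.25
d²(u, Alpha) = (-6−(-6))² + (-12−(-11.5))² + (-11.5−11)² = 0 + 0.25 + 506.25 = 506.5
The smallest is to Nova, so u lies in the Voronoi region of Nova.

Nova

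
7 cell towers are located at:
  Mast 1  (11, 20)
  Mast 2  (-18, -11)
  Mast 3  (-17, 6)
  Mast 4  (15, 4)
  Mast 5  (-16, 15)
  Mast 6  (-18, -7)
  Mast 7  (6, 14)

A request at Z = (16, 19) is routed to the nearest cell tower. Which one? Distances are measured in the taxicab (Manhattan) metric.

d(Z, Mast 1) = |16−11| + |19−20| = 5 + 1 = 6
d(Z, Mast 2) = |16−(-18)| + |19−(-11)| = 34 + 30 = 64
d(Z, Mast 3) = |16−(-17)| + |19−6| = 33 + 13 = 46
d(Z, Mast 4) = |16−15| + |19−4| = 1 + 15 = 16
d(Z, Mast 5) = |16−(-16)| + |19−15| = 32 + 4 = 36
d(Z, Mast 6) = |16−(-18)| + |19−(-7)| = 34 + 26 = 60
d(Z, Mast 7) = |16−6| + |19−14| = 10 + 5 = 15
Mast 1 is nearest.

Mast 1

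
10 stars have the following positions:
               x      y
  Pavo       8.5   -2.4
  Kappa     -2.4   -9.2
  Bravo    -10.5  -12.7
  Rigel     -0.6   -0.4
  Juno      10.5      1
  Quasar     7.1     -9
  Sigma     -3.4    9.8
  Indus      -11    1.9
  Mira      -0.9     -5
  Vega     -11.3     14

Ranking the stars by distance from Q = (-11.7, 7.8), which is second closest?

Squared Euclidean distances:
d²(Q, Pavo) = (-11.7−8.5)² + (7.8−(-2.4))² = 408.04 + 104.04 = 512.08
d²(Q, Kappa) = (-11.7−(-2.4))² + (7.8−(-9.2))² = 86.49 + 289 = 375.49
d²(Q, Bravo) = (-11.7−(-10.5))² + (7.8−(-12.7))² = 1.44 + 420.25 = 421.69
d²(Q, Rigel) = (-11.7−(-0.6))² + (7.8−(-0.4))² = 123.21 + 67.24 = 190.45
d²(Q, Juno) = (-11.7−10.5)² + (7.8−1)² = 492.84 + 46.24 = 539.08
d²(Q, Quasar) = (-11.7−7.1)² + (7.8−(-9))² = 353.44 + 282.24 = 635.68
d²(Q, Sigma) = (-11.7−(-3.4))² + (7.8−9.8)² = 68.89 + 4 = 72.89
d²(Q, Indus) = (-11.7−(-11))² + (7.8−1.9)² = 0.49 + 34.81 = 35.3
d²(Q, Mira) = (-11.7−(-0.9))² + (7.8−(-5))² = 116.64 + 163.84 = 280.48
d²(Q, Vega) = (-11.7−(-11.3))² + (7.8−14)² = 0.16 + 38.44 = 38.6
Sorted ascending: Indus, Vega, Sigma, … — the second-nearest is Vega.

Vega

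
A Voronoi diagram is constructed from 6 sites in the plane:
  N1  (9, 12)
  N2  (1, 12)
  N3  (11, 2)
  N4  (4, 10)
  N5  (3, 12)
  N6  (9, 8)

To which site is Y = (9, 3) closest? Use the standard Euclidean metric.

Squared Euclidean distances:
|YN1|² = 0 + 81 = 81
|YN2|² = 64 + 81 = 145
|YN3|² = 4 + 1 = 5
|YN4|² = 25 + 49 = 74
|YN5|² = 36 + 81 = 117
|YN6|² = 0 + 25 = 25
The smallest is to N3, so Y lies in the Voronoi region of N3.

N3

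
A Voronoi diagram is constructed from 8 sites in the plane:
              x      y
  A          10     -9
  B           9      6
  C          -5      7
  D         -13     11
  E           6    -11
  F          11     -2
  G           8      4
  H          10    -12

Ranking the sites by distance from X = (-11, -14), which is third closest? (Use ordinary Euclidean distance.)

Since √ is increasing, it suffices to compare squared distances:
|XA|² = (-11−10)² + (-14−(-9))² = 441 + 25 = 466
|XB|² = (-11−9)² + (-14−6)² = 400 + 400 = 800
|XC|² = (-11−(-5))² + (-14−7)² = 36 + 441 = 477
|XD|² = (-11−(-13))² + (-14−11)² = 4 + 625 = 629
|XE|² = (-11−6)² + (-14−(-11))² = 289 + 9 = 298
|XF|² = (-11−11)² + (-14−(-2))² = 484 + 144 = 628
|XG|² = (-11−8)² + (-14−4)² = 361 + 324 = 685
|XH|² = (-11−10)² + (-14−(-12))² = 441 + 4 = 445
Sorted ascending: E, H, A, C, … — the third-nearest is A.

A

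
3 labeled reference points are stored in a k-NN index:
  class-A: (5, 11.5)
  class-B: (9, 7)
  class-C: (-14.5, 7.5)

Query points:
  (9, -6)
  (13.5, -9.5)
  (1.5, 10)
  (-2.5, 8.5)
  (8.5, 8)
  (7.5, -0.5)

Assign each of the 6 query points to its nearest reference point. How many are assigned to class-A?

(9, -6) — d² to each: class-A:322.25, class-B:169, class-C:734.5 → nearest is class-B
(13.5, -9.5) — d² to each: class-A:513.25, class-B:292.5, class-C:1073 → nearest is class-B
(1.5, 10) — d² to each: class-A:14.5, class-B:65.25, class-C:262.25 → nearest is class-A
(-2.5, 8.5) — d² to each: class-A:65.25, class-B:134.5, class-C:145 → nearest is class-A
(8.5, 8) — d² to each: class-A:24.5, class-B:1.25, class-C:529.25 → nearest is class-B
(7.5, -0.5) — d² to each: class-A:150.25, class-B:58.5, class-C:548 → nearest is class-B
2 of the 6 points have class-A as nearest.

2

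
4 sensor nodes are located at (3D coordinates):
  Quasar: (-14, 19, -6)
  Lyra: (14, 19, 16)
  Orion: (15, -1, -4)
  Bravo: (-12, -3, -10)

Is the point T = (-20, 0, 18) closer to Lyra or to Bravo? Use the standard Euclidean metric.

Bravo

Compare squared distances:
d²(T, Lyra) = (-20−14)² + (0−19)² + (18−16)² = 1156 + 361 + 4 = 1521
d²(T, Bravo) = (-20−(-12))² + (0−(-3))² + (18−(-10))² = 64 + 9 + 784 = 857
1521 > 857, so Bravo is closer.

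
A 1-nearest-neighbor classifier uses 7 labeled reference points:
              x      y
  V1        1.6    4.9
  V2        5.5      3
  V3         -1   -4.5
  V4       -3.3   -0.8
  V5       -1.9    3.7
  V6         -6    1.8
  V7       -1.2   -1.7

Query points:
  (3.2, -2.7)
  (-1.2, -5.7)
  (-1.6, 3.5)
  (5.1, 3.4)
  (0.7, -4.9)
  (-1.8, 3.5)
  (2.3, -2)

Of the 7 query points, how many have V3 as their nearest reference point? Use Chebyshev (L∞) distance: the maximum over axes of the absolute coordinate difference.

4

(3.2, -2.7) — d to each: V1:7.6, V2:5.7, V3:4.2, V4:6.5, V5:6.4, V6:9.2, V7:4.4 → nearest is V3
(-1.2, -5.7) — d to each: V1:10.6, V2:8.7, V3:1.2, V4:4.9, V5:9.4, V6:7.5, V7:4 → nearest is V3
(-1.6, 3.5) — d to each: V1:3.2, V2:7.1, V3:8, V4:4.3, V5:0.3, V6:4.4, V7:5.2 → nearest is V5
(5.1, 3.4) — d to each: V1:3.5, V2:0.4, V3:7.9, V4:8.4, V5:7, V6:11.1, V7:6.3 → nearest is V2
(0.7, -4.9) — d to each: V1:9.8, V2:7.9, V3:1.7, V4:4.1, V5:8.6, V6:6.7, V7:3.2 → nearest is V3
(-1.8, 3.5) — d to each: V1:3.4, V2:7.3, V3:8, V4:4.3, V5:0.2, V6:4.2, V7:5.2 → nearest is V5
(2.3, -2) — d to each: V1:6.9, V2:5, V3:3.3, V4:5.6, V5:5.7, V6:8.3, V7:3.5 → nearest is V3
4 of the 7 points have V3 as nearest.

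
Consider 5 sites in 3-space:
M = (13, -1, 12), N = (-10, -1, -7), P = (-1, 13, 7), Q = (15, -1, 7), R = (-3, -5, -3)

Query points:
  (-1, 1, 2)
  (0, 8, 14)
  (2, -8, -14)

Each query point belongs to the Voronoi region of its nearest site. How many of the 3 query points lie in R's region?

2

(-1, 1, 2) — d² to each: M:300, N:166, P:169, Q:285, R:65 → nearest is R
(0, 8, 14) — d² to each: M:254, N:622, P:75, Q:355, R:467 → nearest is P
(2, -8, -14) — d² to each: M:846, N:242, P:891, Q:659, R:155 → nearest is R
2 of the 3 points have R as nearest.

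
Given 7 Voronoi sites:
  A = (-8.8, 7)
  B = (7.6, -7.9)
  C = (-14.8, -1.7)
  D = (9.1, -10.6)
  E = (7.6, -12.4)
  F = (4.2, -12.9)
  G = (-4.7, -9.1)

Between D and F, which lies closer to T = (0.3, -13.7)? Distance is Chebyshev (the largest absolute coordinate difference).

F

d(T,D) = max(8.8, 3.1) = 8.8
d(T,F) = max(3.9, 0.8) = 3.9
8.8 > 3.9, so F is closer.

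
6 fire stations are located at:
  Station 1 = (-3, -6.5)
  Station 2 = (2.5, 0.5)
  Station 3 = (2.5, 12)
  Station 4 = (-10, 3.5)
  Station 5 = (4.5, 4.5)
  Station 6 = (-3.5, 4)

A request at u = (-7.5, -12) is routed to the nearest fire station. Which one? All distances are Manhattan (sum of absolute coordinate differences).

Station 1

d(u, Station 1) = 4.5 + 5.5 = 10
d(u, Station 2) = 10 + 12.5 = 22.5
d(u, Station 3) = 10 + 24 = 34
d(u, Station 4) = 2.5 + 15.5 = 18
d(u, Station 5) = 12 + 16.5 = 28.5
d(u, Station 6) = 4 + 16 = 20
The smallest is to Station 1, so u lies in the Voronoi region of Station 1.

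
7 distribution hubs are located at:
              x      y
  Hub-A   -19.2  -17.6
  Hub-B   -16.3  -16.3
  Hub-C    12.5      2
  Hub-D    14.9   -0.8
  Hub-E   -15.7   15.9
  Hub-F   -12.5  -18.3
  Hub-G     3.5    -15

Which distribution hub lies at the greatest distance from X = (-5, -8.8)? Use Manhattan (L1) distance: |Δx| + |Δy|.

Hub-E

d(X, Hub-A) = |-5−(-19.2)| + |-8.8−(-17.6)| = 14.2 + 8.8 = 23
d(X, Hub-B) = |-5−(-16.3)| + |-8.8−(-16.3)| = 11.3 + 7.5 = 18.8
d(X, Hub-C) = |-5−12.5| + |-8.8−2| = 17.5 + 10.8 = 28.3
d(X, Hub-D) = |-5−14.9| + |-8.8−(-0.8)| = 19.9 + 8 = 27.9
d(X, Hub-E) = |-5−(-15.7)| + |-8.8−15.9| = 10.7 + 24.7 = 35.4
d(X, Hub-F) = |-5−(-12.5)| + |-8.8−(-18.3)| = 7.5 + 9.5 = 17
d(X, Hub-G) = |-5−3.5| + |-8.8−(-15)| = 8.5 + 6.2 = 14.7
The largest is to Hub-E.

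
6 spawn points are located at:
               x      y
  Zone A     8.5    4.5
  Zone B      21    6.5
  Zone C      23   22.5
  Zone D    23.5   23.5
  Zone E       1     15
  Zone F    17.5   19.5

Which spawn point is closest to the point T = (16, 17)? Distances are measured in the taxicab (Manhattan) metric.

d(T, Zone A) = |16−8.5| + |17−4.5| = 7.5 + 12.5 = 20
d(T, Zone B) = |16−21| + |17−6.5| = 5 + 10.5 = 15.5
d(T, Zone C) = |16−23| + |17−22.5| = 7 + 5.5 = 12.5
d(T, Zone D) = |16−23.5| + |17−23.5| = 7.5 + 6.5 = 14
d(T, Zone E) = |16−1| + |17−15| = 15 + 2 = 17
d(T, Zone F) = |16−17.5| + |17−19.5| = 1.5 + 2.5 = 4
Zone F is nearest.

Zone F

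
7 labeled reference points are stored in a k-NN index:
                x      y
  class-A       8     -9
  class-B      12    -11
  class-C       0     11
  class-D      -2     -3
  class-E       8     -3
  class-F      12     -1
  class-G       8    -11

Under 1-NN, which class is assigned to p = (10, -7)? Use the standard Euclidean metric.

Since √ is increasing, it suffices to compare squared distances:
d²(p, class-A) = (10−8)² + (-7−(-9))² = 4 + 4 = 8
d²(p, class-B) = (10−12)² + (-7−(-11))² = 4 + 16 = 20
d²(p, class-C) = (10−0)² + (-7−11)² = 100 + 324 = 424
d²(p, class-D) = (10−(-2))² + (-7−(-3))² = 144 + 16 = 160
d²(p, class-E) = (10−8)² + (-7−(-3))² = 4 + 16 = 20
d²(p, class-F) = (10−12)² + (-7−(-1))² = 4 + 36 = 40
d²(p, class-G) = (10−8)² + (-7−(-11))² = 4 + 16 = 20
The smallest is to class-A, so p lies in the Voronoi region of class-A.

class-A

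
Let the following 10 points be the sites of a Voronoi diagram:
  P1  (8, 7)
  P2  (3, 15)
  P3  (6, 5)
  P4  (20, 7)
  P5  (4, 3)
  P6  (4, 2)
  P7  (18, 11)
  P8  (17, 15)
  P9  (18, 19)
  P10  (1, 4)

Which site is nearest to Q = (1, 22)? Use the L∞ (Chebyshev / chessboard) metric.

P2

d(Q,P1) = max(7, 15) = 15
d(Q,P2) = max(2, 7) = 7
d(Q,P3) = max(5, 17) = 17
d(Q,P4) = max(19, 15) = 19
d(Q,P5) = max(3, 19) = 19
d(Q,P6) = max(3, 20) = 20
d(Q,P7) = max(17, 11) = 17
d(Q,P8) = max(16, 7) = 16
d(Q,P9) = max(17, 3) = 17
d(Q, P10) = max(0, 18) = 18
The smallest is to P2, so Q lies in the Voronoi region of P2.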